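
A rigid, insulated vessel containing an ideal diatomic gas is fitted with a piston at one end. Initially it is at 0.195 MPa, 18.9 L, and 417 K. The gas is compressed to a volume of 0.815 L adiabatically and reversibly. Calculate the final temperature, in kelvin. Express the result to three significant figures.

T₂ ≈ 1470 K

Adiabatic: T₁V₁^(γ−1) = T₂V₂^(γ−1) ⇒ T₂ = T₁ (V₁/V₂)^(γ−1).
γ = 7/5 for a diatomic ideal gas.
T₂ = 417 × (18.9/0.815)^(2/5) = 1466 K.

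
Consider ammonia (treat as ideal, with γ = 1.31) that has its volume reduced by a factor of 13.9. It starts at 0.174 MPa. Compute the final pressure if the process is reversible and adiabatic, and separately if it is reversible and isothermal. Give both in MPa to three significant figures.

adiabatic: 5.47 MPa; isothermal: 2.42 MPa

Isothermal: P₂ = P₁(V₁/V₂) = 0.174×13.9 = 2.419 MPa.
Adiabatic: P₂ = P₁(V₁/V₂)^γ = 0.174×13.9^(1.31) = 5.469 MPa.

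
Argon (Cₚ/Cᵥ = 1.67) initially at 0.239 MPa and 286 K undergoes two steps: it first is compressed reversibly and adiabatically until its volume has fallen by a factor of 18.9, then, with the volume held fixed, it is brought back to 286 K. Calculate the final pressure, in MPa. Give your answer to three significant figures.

P₃ ≈ 4.52 MPa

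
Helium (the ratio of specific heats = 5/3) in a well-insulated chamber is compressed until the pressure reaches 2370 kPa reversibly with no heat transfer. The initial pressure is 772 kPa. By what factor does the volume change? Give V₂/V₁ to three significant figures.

From PV^γ = const, V₂/V₁ = (P₁/P₂)^(1/γ).
V₂/V₁ = (772/2370)^(3/5) = 0.5102.

V₂/V₁ ≈ 0.510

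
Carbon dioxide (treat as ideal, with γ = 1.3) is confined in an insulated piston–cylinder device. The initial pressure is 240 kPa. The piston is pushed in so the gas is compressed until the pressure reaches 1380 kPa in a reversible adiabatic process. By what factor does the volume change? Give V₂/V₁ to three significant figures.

From PV^γ = const, V₂/V₁ = (P₁/P₂)^(1/γ).
V₂/V₁ = (240/1380)^(0.769) = 0.2604.

V₂/V₁ ≈ 0.260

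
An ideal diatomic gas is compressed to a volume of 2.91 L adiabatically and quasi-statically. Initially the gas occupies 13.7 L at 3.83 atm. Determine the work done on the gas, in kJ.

W ≈ 11.4 kJ

γ = 7/5 for a diatomic ideal gas.
P₂ = P₁(V₁/V₂)^γ = 3.83×(13.7/2.91)^(7/5) = 33.51 atm.
For a reversible adiabat, W_by_gas = (P₁V₁ − P₂V₂)/(γ−1).
W_by = (388100×0.0137 − 3.395×10^6×0.00291) / (2/5) = -11410 J.
W_on_gas = −W_by = 11410 J.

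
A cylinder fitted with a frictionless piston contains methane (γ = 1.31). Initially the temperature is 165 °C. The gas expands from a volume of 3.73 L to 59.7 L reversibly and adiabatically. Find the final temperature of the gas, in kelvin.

T₂ ≈ 185 K

For a reversible adiabat TV^(γ−1) is constant, so T₂ = T₁ (V₁/V₂)^(γ−1).
T₁ = 165 °C = 438.1 K.
T₂ = 438.1 × (3.73/59.7)^(0.31) = 185.5 K.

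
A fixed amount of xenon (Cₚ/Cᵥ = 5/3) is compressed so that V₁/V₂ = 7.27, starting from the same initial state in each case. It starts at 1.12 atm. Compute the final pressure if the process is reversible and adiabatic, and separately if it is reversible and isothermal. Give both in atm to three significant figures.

adiabatic: 30.6 atm; isothermal: 8.14 atm

Isothermal: P₂ = P₁(V₁/V₂) = 1.12×7.27 = 8.142 atm.
Adiabatic: P₂ = P₁(V₁/V₂)^γ = 1.12×7.27^(5/3) = 30.56 atm.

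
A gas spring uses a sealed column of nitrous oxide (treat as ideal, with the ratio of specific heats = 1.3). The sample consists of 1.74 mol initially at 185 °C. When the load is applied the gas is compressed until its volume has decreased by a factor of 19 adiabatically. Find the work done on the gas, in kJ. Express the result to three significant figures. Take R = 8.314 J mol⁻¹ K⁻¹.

For a reversible adiabat TV^(γ−1) is constant, so T₂ = T₁ (V₁/V₂)^(γ−1).
T₁ = 185 °C = 458.1 K.
T₂ = 458.1 × 19^(0.3) = 1108 K.
Q = 0, so ΔU = W_on_gas = nCᵥΔT with Cᵥ = R/(γ−1) = 27.71 J/(mol·K).
ΔU = 1.74 × 27.71 × (1108 − 458.1) = 31350 J.

W ≈ 31.3 kJ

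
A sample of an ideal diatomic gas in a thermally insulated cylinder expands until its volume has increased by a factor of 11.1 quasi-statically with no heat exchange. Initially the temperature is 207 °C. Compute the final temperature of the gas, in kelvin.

For a reversible adiabat TV^(γ−1) is constant, so T₂ = T₁ (V₁/V₂)^(γ−1).
For a diatomic ideal gas γ = 7/5, so γ−1 = 2/5.
T₁ = 207 °C = 480.1 K.
T₂ = 480.1 × (1/11.1)^(2/5) = 183.3 K.

T₂ ≈ 183 K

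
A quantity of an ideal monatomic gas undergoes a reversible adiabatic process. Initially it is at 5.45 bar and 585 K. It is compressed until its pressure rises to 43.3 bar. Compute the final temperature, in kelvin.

Adiabatic: T₂/T₁ = (P₂/P₁)^((γ−1)/γ).
For a monatomic ideal gas γ = 5/3, so (γ−1)/γ = 2/5.
T₂ = 585 × (43.3/5.45)^(2/5) = 1340 K.

T₂ ≈ 1340 K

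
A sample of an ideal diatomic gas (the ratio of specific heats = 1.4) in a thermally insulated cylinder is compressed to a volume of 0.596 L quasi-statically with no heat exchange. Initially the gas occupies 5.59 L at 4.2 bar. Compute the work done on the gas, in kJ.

W ≈ 8.50 kJ

P₂ = P₁(V₁/V₂)^γ = 4.2×(5.59/0.596)^(1.4) = 96.45 bar.
For a reversible adiabat, W_by_gas = (P₁V₁ − P₂V₂)/(γ−1).
W_by = (420000×0.00559 − 9.645×10^6×0.000596) / (0.4) = -8501 J.
W_on_gas = −W_by = 8501 J.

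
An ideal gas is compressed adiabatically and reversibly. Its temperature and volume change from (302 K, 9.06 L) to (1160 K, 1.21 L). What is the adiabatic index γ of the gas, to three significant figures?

TV^(γ−1) = const ⇒ γ − 1 = ln(T₂/T₁) / ln(V₁/V₂).
γ = 1 + ln(1160/302) / ln(9.06/1.21) = 1.668.

γ ≈ 1.67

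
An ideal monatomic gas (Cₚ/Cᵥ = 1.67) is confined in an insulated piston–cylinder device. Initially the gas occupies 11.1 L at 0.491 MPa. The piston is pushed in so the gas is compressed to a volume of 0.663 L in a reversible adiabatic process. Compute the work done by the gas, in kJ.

W ≈ -45.6 kJ

P₂ = P₁(V₁/V₂)^γ = 0.491×(11.1/0.663)^(1.67) = 54.31 MPa.
For a reversible adiabat, W_by_gas = (P₁V₁ − P₂V₂)/(γ−1).
W_by = (491000×0.0111 − 5.431×10^7×0.000663) / (0.67) = -45600 J.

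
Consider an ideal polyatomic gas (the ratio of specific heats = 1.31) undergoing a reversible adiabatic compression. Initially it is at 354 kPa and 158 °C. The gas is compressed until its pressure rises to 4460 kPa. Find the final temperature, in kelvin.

Adiabatic: T₂/T₁ = (P₂/P₁)^((γ−1)/γ).
T₁ = 158 °C = 431.1 K.
T₂ = 431.1 × (4460/354)^(0.237) = 785.3 K.

T₂ ≈ 785 K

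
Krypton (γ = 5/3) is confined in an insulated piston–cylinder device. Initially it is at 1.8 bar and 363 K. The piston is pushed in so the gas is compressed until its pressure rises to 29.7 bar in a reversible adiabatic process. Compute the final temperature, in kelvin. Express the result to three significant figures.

T₂ ≈ 1110 K

Adiabatic: T₂/T₁ = (P₂/P₁)^((γ−1)/γ).
T₂ = 363 × (29.7/1.8)^(2/5) = 1114 K.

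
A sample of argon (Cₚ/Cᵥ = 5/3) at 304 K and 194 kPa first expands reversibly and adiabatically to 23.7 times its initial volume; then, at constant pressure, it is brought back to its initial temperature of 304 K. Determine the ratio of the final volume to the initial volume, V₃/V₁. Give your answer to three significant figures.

V₃/V₁ ≈ 196

Adiabatic step: V₂/V₁ = 23.7; T₂ = T₁·(1/23.7)^(2/3) = 36.84 K.
Isobaric step: V₃/V₂ = T₃/T₂ = 304/36.84.
V₃/V₁ = (V₂/V₁)(V₃/V₂) = 23.7 × (304/36.84) = 195.5.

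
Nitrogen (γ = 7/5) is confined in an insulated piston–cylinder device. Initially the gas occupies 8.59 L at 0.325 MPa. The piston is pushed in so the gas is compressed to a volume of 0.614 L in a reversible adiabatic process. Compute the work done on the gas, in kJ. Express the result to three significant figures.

W ≈ 13.1 kJ

P₂ = P₁(V₁/V₂)^γ = 0.325×(8.59/0.614)^(7/5) = 13.06 MPa.
For a reversible adiabat, W_by_gas = (P₁V₁ − P₂V₂)/(γ−1).
W_by = (325000×0.00859 − 1.306×10^7×0.000614) / (2/5) = -13070 J.
W_on_gas = −W_by = 13070 J.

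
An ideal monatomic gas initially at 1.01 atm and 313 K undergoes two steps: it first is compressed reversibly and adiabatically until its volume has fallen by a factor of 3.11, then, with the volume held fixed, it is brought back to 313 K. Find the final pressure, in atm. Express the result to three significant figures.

For a monatomic ideal gas γ = 5/3.
Adiabatic step (PV^γ = const): P₂ = 1.01×3.11^(5/3) = 6.693 atm; T₂ = 313×3.11^(2/3) = 666.9 K.
Isochoric: P₃ = P₂(T₃/T₂) = 6.693 × (313/666.9) = 3.141 atm.

P₃ ≈ 3.14 atm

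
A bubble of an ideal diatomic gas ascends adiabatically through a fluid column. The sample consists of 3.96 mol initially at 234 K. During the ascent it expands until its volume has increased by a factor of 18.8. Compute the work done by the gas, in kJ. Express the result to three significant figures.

W ≈ 13.3 kJ

Adiabatic: T₁V₁^(γ−1) = T₂V₂^(γ−1) ⇒ T₂ = T₁ (V₁/V₂)^(γ−1).
γ = 7/5 for a diatomic ideal gas, so γ−1 = 2/5.
T₂ = 234 × (1/18.8)^(2/5) = 72.37 K.
Q = 0, so ΔU = W_on_gas = nCᵥΔT with Cᵥ = R/(γ−1) = 20.79 J/(mol·K).
ΔU = 3.96 × 20.79 × (72.37 − 234) = -13300 J.
Work done by the gas = −ΔU = 13300 J.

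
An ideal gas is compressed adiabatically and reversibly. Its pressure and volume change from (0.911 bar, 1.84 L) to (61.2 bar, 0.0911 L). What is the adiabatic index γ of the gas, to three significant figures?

PV^γ = const ⇒ γ = ln(P₂/P₁) / ln(V₁/V₂).
γ = ln(61.2/0.911) / ln(1.84/0.0911) = 1.4.

γ ≈ 1.40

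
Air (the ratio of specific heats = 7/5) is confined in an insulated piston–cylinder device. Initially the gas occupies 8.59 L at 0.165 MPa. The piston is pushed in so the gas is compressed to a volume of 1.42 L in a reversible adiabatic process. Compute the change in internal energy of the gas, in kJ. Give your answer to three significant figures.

ΔU ≈ 3.74 kJ

P₂ = P₁(V₁/V₂)^γ = 0.165×(8.59/1.42)^(7/5) = 2.051 MPa.
For a reversible adiabat, W_by_gas = (P₁V₁ − P₂V₂)/(γ−1).
W_by = (165000×0.00859 − 2.051×10^6×0.00142) / (2/5) = -3736 J.
Q = 0 ⇒ ΔU = −W_by = 3736 J.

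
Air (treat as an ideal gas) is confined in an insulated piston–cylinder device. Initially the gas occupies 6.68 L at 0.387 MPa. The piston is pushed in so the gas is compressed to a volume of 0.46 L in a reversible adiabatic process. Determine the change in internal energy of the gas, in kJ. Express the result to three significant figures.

γ = 7/5 for a diatomic ideal gas.
P₂ = P₁(V₁/V₂)^γ = 0.387×(6.68/0.46)^(7/5) = 16.39 MPa.
For a reversible adiabat, W_by_gas = (P₁V₁ − P₂V₂)/(γ−1).
W_by = (387000×0.00668 − 1.639×10^7×0.00046) / (2/5) = -12380 J.
Q = 0 ⇒ ΔU = −W_by = 12380 J.

ΔU ≈ 12.4 kJ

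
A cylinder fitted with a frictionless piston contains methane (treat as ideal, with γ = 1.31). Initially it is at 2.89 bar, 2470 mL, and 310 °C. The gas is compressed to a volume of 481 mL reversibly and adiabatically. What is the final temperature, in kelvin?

T₂ ≈ 968 K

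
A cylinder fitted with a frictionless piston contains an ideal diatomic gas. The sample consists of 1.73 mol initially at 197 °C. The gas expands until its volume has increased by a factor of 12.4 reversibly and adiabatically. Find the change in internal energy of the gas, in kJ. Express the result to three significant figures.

Adiabatic: T₁V₁^(γ−1) = T₂V₂^(γ−1) ⇒ T₂ = T₁ (V₁/V₂)^(γ−1).
γ = 7/5 for a diatomic ideal gas, so γ−1 = 2/5.
T₁ = 197 °C = 470.1 K.
T₂ = 470.1 × (1/12.4)^(2/5) = 171.7 K.
Q = 0, so ΔU = W_on_gas = nCᵥΔT with Cᵥ = R/(γ−1) = 20.79 J/(mol·K).
ΔU = 1.73 × 20.79 × (171.7 − 470.1) = -10730 J.

ΔU ≈ -10.7 kJ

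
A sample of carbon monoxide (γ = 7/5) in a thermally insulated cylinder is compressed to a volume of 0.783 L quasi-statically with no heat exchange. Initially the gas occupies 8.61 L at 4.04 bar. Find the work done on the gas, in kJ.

P₂ = P₁(V₁/V₂)^γ = 4.04×(8.61/0.783)^(7/5) = 115.9 bar.
For a reversible adiabat, W_by_gas = (P₁V₁ − P₂V₂)/(γ−1).
W_by = (404000×0.00861 − 1.159×10^7×0.000783) / (2/5) = -13990 J.
W_on_gas = −W_by = 13990 J.

W ≈ 14.0 kJ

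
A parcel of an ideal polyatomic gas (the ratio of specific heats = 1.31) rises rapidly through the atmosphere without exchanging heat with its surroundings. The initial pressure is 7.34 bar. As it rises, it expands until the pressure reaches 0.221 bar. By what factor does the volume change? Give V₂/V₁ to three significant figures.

V₂/V₁ ≈ 14.5

From PV^γ = const, V₂/V₁ = (P₁/P₂)^(1/γ).
V₂/V₁ = (7.34/0.221)^(0.763) = 14.5.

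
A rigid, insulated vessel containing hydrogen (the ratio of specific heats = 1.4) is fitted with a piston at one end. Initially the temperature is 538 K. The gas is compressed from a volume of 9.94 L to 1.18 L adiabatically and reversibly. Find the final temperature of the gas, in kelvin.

T₂ ≈ 1260 K

Adiabatic: T₁V₁^(γ−1) = T₂V₂^(γ−1) ⇒ T₂ = T₁ (V₁/V₂)^(γ−1).
T₂ = 538 × (9.94/1.18)^(0.4) = 1262 K.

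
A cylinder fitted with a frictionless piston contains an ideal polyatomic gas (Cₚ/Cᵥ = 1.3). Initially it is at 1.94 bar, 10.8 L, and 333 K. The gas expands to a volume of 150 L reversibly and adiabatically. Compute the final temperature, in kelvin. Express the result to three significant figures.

T₂ ≈ 151 K

Adiabatic: T₁V₁^(γ−1) = T₂V₂^(γ−1) ⇒ T₂ = T₁ (V₁/V₂)^(γ−1).
T₂ = 333 × (10.8/150)^(0.3) = 151.2 K.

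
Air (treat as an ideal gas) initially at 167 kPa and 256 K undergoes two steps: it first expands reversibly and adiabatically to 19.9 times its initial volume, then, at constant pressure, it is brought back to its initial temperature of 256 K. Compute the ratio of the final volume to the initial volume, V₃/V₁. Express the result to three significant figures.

For a diatomic ideal gas γ = 7/5.
Adiabatic step: V₂/V₁ = 19.9; T₂ = T₁·(1/19.9)^(2/5) = 77.39 K.
Isobaric step: V₃/V₂ = T₃/T₂ = 256/77.39.
V₃/V₁ = (V₂/V₁)(V₃/V₂) = 19.9 × (256/77.39) = 65.83.

V₃/V₁ ≈ 65.8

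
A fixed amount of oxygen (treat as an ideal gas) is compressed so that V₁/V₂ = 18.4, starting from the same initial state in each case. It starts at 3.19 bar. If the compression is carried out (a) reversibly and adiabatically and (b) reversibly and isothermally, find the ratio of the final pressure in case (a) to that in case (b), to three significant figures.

P_adiabatic / P_isothermal ≈ 3.21

For a diatomic ideal gas γ = 7/5.
Isothermal: P_b = P₁(V₁/V₂) = 3.19×18.4.
Adiabatic: P_a = P₁(V₁/V₂)^γ = 3.19×18.4^(7/5).
P_a/P_b = (V₁/V₂)^(γ−1) = 18.4^(2/5) = 3.206.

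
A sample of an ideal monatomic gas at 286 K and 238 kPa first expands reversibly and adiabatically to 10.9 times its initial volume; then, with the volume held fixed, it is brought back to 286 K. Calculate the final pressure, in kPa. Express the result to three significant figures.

P₃ ≈ 21.8 kPa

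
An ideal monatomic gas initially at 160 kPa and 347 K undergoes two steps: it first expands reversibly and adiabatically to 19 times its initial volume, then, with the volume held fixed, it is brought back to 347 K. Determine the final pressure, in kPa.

P₃ ≈ 8.42 kPa

For a monatomic ideal gas γ = 5/3.
Adiabatic step (PV^γ = const): P₂ = 160×(1/19)^(5/3) = 1.183 kPa; T₂ = 347×(1/19)^(2/3) = 48.73 K.
Isochoric: P₃ = P₂(T₃/T₂) = 1.183 × (347/48.73) = 8.421 kPa.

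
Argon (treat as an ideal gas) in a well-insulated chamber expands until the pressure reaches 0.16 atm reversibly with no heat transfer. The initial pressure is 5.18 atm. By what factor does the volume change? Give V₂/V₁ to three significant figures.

From PV^γ = const, V₂/V₁ = (P₁/P₂)^(1/γ).
For a monatomic ideal gas γ = 5/3.
V₂/V₁ = (5.18/0.16)^(3/5) = 8.056.

V₂/V₁ ≈ 8.06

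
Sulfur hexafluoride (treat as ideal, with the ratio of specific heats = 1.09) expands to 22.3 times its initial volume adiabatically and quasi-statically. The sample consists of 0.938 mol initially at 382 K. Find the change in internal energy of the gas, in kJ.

For a reversible adiabat TV^(γ−1) is constant, so T₂ = T₁ (V₁/V₂)^(γ−1).
T₂ = 382 × (1/22.3)^(0.09) = 288.9 K.
Q = 0, so ΔU = W_on_gas = nCᵥΔT with Cᵥ = R/(γ−1) = 92.38 J/(mol·K).
ΔU = 0.938 × 92.38 × (288.9 − 382) = -8069 J.

ΔU ≈ -8.07 kJ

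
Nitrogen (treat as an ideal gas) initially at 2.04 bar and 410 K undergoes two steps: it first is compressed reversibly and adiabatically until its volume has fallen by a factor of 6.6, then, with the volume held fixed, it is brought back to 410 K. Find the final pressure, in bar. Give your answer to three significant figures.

For a diatomic ideal gas γ = 7/5.
Adiabatic step (PV^γ = const): P₂ = 2.04×6.6^(7/5) = 28.64 bar; T₂ = 410×6.6^(2/5) = 872.2 K.
Isochoric: P₃ = P₂(T₃/T₂) = 28.64 × (410/872.2) = 13.46 bar.

P₃ ≈ 13.5 bar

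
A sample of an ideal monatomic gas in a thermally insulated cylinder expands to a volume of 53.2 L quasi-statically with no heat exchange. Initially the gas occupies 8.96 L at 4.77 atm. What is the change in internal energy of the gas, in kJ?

ΔU ≈ -4.51 kJ

γ = 5/3 for a monatomic ideal gas.
P₂ = P₁(V₁/V₂)^γ = 4.77×(8.96/53.2)^(5/3) = 0.245 atm.
For a reversible adiabat, W_by_gas = (P₁V₁ − P₂V₂)/(γ−1).
W_by = (483300×0.00896 − 24830×0.0532) / (2/3) = 4515 J.
Q = 0 ⇒ ΔU = −W_by = -4515 J.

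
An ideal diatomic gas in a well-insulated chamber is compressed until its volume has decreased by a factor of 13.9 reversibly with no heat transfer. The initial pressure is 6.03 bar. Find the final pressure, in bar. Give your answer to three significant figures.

P₂ ≈ 240 bar

Since PV^γ is constant along a reversible adiabat, P₂ = P₁ (V₁/V₂)^γ.
For a diatomic ideal gas γ = 7/5.
P₂ = 6.03 × 13.9^(7/5) = 240.2 bar.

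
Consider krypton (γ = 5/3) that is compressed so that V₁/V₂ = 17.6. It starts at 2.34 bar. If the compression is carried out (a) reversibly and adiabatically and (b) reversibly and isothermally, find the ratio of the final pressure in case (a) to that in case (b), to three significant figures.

P_adiabatic / P_isothermal ≈ 6.77

Isothermal: P_b = P₁(V₁/V₂) = 2.34×17.6.
Adiabatic: P_a = P₁(V₁/V₂)^γ = 2.34×17.6^(5/3).
P_a/P_b = (V₁/V₂)^(γ−1) = 17.6^(2/3) = 6.766.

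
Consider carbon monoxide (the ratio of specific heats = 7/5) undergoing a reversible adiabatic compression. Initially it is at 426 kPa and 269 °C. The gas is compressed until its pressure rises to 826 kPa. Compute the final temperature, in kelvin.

T₂ ≈ 655 K

Along an adiabat T P^((1−γ)/γ) is constant, so T₂ = T₁ (P₂/P₁)^((γ−1)/γ).
T₁ = 269 °C = 542.1 K.
T₂ = 542.1 × (826/426)^(2/7) = 655.1 K.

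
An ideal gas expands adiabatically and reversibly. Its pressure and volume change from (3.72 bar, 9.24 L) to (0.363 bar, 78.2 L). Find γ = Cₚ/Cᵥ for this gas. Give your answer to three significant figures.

PV^γ = const ⇒ γ = ln(P₂/P₁) / ln(V₁/V₂).
γ = ln(0.363/3.72) / ln(9.24/78.2) = 1.09.

γ ≈ 1.09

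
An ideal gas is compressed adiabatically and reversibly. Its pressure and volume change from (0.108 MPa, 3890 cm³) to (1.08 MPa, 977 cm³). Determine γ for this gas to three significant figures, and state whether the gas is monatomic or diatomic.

PV^γ = const ⇒ γ = ln(P₂/P₁) / ln(V₁/V₂).
γ = ln(1.08/0.108) / ln(3890/977) = 1.667.
γ ≈ 1.67 is close to 5/3, so the gas is monatomic.

γ ≈ 1.67; monatomic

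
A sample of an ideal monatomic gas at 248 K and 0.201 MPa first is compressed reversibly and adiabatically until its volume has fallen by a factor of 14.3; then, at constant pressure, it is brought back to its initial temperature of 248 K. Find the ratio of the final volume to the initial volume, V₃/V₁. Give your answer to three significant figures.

V₃/V₁ ≈ 0.0119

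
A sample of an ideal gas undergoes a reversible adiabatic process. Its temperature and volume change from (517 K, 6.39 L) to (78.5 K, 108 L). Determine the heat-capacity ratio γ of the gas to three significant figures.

TV^(γ−1) = const ⇒ γ − 1 = ln(T₂/T₁) / ln(V₁/V₂).
γ = 1 + ln(78.5/517) / ln(6.39/108) = 1.667.

γ ≈ 1.67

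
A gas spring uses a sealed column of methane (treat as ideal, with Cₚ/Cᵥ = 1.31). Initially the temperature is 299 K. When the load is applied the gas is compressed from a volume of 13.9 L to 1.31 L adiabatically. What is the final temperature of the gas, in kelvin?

For a reversible adiabat TV^(γ−1) is constant, so T₂ = T₁ (V₁/V₂)^(γ−1).
T₂ = 299 × (13.9/1.31)^(0.31) = 621.8 K.

T₂ ≈ 622 K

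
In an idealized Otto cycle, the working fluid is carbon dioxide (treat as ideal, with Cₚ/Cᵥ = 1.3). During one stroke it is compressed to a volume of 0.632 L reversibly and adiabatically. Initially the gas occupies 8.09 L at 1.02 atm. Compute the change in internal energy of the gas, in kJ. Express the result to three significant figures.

ΔU ≈ 3.20 kJ

P₂ = P₁(V₁/V₂)^γ = 1.02×(8.09/0.632)^(1.3) = 28.05 atm.
For a reversible adiabat, W_by_gas = (P₁V₁ − P₂V₂)/(γ−1).
W_by = (103400×0.00809 − 2.843×10^6×0.000632) / (0.3) = -3201 J.
Q = 0 ⇒ ΔU = −W_by = 3201 J.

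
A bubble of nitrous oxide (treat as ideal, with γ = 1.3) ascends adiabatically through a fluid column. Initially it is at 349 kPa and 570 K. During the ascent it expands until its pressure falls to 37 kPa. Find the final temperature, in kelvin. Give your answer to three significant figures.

T₂ ≈ 340 K

Along an adiabat T P^((1−γ)/γ) is constant, so T₂ = T₁ (P₂/P₁)^((γ−1)/γ).
T₂ = 570 × (37/349)^(0.231) = 339.6 K.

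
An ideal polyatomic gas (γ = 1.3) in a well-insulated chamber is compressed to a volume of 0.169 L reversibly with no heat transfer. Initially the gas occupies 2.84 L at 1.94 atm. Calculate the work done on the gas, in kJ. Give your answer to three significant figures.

P₂ = P₁(V₁/V₂)^γ = 1.94×(2.84/0.169)^(1.3) = 76.01 atm.
For a reversible adiabat, W_by_gas = (P₁V₁ − P₂V₂)/(γ−1).
W_by = (196600×0.00284 − 7.702×10^6×0.000169) / (0.3) = -2478 J.
W_on_gas = −W_by = 2478 J.

W ≈ 2.48 kJ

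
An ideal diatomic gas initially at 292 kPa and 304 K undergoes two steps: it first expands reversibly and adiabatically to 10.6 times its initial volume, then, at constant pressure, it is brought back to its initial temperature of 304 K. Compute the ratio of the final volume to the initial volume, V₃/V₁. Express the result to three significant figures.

For a diatomic ideal gas γ = 7/5.
Adiabatic step: V₂/V₁ = 10.6; T₂ = T₁·(1/10.6)^(2/5) = 118.2 K.
Isobaric step: V₃/V₂ = T₃/T₂ = 304/118.2.
V₃/V₁ = (V₂/V₁)(V₃/V₂) = 10.6 × (304/118.2) = 27.25.

V₃/V₁ ≈ 27.3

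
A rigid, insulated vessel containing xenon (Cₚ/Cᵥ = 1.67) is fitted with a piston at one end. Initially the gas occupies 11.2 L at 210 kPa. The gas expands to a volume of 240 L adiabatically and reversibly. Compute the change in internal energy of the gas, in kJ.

ΔU ≈ -3.06 kJ

P₂ = P₁(V₁/V₂)^γ = 210×(11.2/240)^(1.67) = 1.257 kPa.
For a reversible adiabat, W_by_gas = (P₁V₁ − P₂V₂)/(γ−1).
W_by = (210000×0.0112 − 1257×0.24) / (0.67) = 3060 J.
Q = 0 ⇒ ΔU = −W_by = -3060 J.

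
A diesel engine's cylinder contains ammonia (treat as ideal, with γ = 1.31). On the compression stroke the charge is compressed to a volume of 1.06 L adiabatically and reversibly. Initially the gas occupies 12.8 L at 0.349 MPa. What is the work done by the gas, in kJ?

W ≈ -16.8 kJ

P₂ = P₁(V₁/V₂)^γ = 0.349×(12.8/1.06)^(1.31) = 9.123 MPa.
For a reversible adiabat, W_by_gas = (P₁V₁ − P₂V₂)/(γ−1).
W_by = (349000×0.0128 − 9.123×10^6×0.00106) / (0.31) = -16780 J.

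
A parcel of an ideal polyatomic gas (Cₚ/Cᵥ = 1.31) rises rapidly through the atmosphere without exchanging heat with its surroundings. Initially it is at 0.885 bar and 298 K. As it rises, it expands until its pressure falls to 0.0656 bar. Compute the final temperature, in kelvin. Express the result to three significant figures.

T₂ ≈ 161 K

Adiabatic: T₂/T₁ = (P₂/P₁)^((γ−1)/γ).
T₂ = 298 × (0.0656/0.885)^(0.237) = 161 K.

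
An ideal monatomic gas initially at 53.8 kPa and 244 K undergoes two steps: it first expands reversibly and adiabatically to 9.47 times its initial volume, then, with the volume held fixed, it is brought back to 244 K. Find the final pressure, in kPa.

P₃ ≈ 5.68 kPa

For a monatomic ideal gas γ = 5/3.
Adiabatic step (PV^γ = const): P₂ = 53.8×(1/9.47)^(5/3) = 1.269 kPa; T₂ = 244×(1/9.47)^(2/3) = 54.51 K.
Isochoric: P₃ = P₂(T₃/T₂) = 1.269 × (244/54.51) = 5.681 kPa.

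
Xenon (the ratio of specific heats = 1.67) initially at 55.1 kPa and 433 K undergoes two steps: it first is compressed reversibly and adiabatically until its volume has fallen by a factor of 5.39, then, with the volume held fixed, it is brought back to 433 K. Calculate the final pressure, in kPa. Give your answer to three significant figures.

Adiabatic step (PV^γ = const): P₂ = 55.1×5.39^(1.67) = 918.1 kPa; T₂ = 433×5.39^(0.67) = 1339 K.
Isochoric: P₃ = P₂(T₃/T₂) = 918.1 × (433/1339) = 297 kPa.

P₃ ≈ 297 kPa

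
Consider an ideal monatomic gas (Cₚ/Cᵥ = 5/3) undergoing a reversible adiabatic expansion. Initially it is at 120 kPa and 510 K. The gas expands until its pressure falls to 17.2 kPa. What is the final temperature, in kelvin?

T₂ ≈ 234 K

Adiabatic: T₂/T₁ = (P₂/P₁)^((γ−1)/γ).
T₂ = 510 × (17.2/120)^(2/5) = 234.5 K.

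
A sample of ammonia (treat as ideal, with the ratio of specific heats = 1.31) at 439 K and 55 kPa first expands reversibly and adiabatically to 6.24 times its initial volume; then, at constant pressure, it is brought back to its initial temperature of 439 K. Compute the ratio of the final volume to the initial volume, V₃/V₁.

V₃/V₁ ≈ 11.0

Adiabatic step: V₂/V₁ = 6.24; T₂ = T₁·(1/6.24)^(0.31) = 248.9 K.
Isobaric step: V₃/V₂ = T₃/T₂ = 439/248.9.
V₃/V₁ = (V₂/V₁)(V₃/V₂) = 6.24 × (439/248.9) = 11.01.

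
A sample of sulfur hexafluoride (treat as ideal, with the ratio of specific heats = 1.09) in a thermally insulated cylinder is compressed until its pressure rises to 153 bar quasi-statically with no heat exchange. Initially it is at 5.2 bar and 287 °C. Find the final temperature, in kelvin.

T₂ ≈ 741 K

Along an adiabat T P^((1−γ)/γ) is constant, so T₂ = T₁ (P₂/P₁)^((γ−1)/γ).
T₁ = 287 °C = 560.1 K.
T₂ = 560.1 × (153/5.2)^(0.0826) = 740.6 K.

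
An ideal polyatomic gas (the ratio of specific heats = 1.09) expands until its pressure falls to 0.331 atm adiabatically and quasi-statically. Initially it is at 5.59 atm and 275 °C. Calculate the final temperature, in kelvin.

T₂ ≈ 434 K

Along an adiabat T P^((1−γ)/γ) is constant, so T₂ = T₁ (P₂/P₁)^((γ−1)/γ).
T₁ = 275 °C = 548.1 K.
T₂ = 548.1 × (0.331/5.59)^(0.0826) = 434 K.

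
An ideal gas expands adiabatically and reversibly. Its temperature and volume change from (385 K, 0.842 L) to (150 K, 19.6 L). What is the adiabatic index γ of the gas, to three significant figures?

γ ≈ 1.30

TV^(γ−1) = const ⇒ γ − 1 = ln(T₂/T₁) / ln(V₁/V₂).
γ = 1 + ln(150/385) / ln(0.842/19.6) = 1.299.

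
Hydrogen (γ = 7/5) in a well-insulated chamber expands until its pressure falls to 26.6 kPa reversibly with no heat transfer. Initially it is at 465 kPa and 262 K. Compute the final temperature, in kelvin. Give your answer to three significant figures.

Along an adiabat T P^((1−γ)/γ) is constant, so T₂ = T₁ (P₂/P₁)^((γ−1)/γ).
T₂ = 262 × (26.6/465)^(2/7) = 115.7 K.

T₂ ≈ 116 K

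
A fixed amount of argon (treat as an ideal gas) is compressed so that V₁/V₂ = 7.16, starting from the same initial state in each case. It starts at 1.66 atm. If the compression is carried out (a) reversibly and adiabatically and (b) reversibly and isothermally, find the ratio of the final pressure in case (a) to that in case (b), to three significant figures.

For a monatomic ideal gas γ = 5/3.
Isothermal: P_b = P₁(V₁/V₂) = 1.66×7.16.
Adiabatic: P_a = P₁(V₁/V₂)^γ = 1.66×7.16^(5/3).
P_a/P_b = (V₁/V₂)^(γ−1) = 7.16^(2/3) = 3.715.

P_adiabatic / P_isothermal ≈ 3.71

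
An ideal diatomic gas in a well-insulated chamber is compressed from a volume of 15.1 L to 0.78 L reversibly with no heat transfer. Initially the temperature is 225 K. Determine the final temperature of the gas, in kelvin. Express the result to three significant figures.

Adiabatic: T₁V₁^(γ−1) = T₂V₂^(γ−1) ⇒ T₂ = T₁ (V₁/V₂)^(γ−1).
For a diatomic ideal gas γ = 7/5, so γ−1 = 2/5.
T₂ = 225 × (15.1/0.78)^(2/5) = 736.1 K.

T₂ ≈ 736 K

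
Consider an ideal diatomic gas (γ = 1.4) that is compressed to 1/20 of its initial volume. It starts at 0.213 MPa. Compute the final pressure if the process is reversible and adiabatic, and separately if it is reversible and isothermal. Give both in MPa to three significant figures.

adiabatic: 14.1 MPa; isothermal: 4.26 MPa

Isothermal: P₂ = P₁(V₁/V₂) = 0.213×20 = 4.26 MPa.
Adiabatic: P₂ = P₁(V₁/V₂)^γ = 0.213×20^(1.4) = 14.12 MPa.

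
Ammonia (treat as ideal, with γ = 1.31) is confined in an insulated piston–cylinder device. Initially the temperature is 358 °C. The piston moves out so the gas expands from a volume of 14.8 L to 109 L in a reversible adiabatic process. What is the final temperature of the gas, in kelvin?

T₂ ≈ 340 K

For a reversible adiabat TV^(γ−1) is constant, so T₂ = T₁ (V₁/V₂)^(γ−1).
T₁ = 358 °C = 631.1 K.
T₂ = 631.1 × (14.8/109)^(0.31) = 339.9 K.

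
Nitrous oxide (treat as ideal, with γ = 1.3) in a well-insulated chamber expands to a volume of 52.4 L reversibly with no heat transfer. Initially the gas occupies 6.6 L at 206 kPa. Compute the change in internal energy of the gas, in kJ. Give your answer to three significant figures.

P₂ = P₁(V₁/V₂)^γ = 206×(6.6/52.4)^(1.3) = 13.94 kPa.
For a reversible adiabat, W_by_gas = (P₁V₁ − P₂V₂)/(γ−1).
W_by = (206000×0.0066 − 13940×0.0524) / (0.3) = 2098 J.
Q = 0 ⇒ ΔU = −W_by = -2098 J.

ΔU ≈ -2.10 kJ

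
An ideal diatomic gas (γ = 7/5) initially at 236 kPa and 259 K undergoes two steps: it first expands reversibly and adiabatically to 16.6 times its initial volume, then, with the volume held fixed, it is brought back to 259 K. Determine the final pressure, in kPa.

Adiabatic step (PV^γ = const): P₂ = 236×(1/16.6)^(7/5) = 4.621 kPa; T₂ = 259×(1/16.6)^(2/5) = 84.19 K.
Isochoric: P₃ = P₂(T₃/T₂) = 4.621 × (259/84.19) = 14.22 kPa.

P₃ ≈ 14.2 kPa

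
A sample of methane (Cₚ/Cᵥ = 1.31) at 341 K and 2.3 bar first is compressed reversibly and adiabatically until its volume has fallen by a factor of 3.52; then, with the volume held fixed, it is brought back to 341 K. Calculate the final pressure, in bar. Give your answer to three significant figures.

P₃ ≈ 8.10 bar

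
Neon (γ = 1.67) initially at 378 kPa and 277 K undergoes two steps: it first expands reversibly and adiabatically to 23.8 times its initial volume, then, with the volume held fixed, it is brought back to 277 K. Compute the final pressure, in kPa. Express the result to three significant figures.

P₃ ≈ 15.9 kPa

Adiabatic step (PV^γ = const): P₂ = 378×(1/23.8)^(1.67) = 1.899 kPa; T₂ = 277×(1/23.8)^(0.67) = 33.13 K.
Isochoric: P₃ = P₂(T₃/T₂) = 1.899 × (277/33.13) = 15.88 kPa.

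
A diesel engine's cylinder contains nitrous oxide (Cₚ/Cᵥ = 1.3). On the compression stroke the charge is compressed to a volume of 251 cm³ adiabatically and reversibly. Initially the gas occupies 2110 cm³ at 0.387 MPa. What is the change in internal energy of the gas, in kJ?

ΔU ≈ 2.43 kJ

P₂ = P₁(V₁/V₂)^γ = 0.387×(2110/251)^(1.3) = 6.162 MPa.
For a reversible adiabat, W_by_gas = (P₁V₁ − P₂V₂)/(γ−1).
W_by = (387000×0.00211 − 6.162×10^6×0.000251) / (0.3) = -2433 J.
Q = 0 ⇒ ΔU = −W_by = 2433 J.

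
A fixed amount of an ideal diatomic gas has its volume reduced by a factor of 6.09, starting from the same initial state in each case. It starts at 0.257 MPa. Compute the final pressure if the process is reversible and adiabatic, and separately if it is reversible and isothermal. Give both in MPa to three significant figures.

adiabatic: 3.22 MPa; isothermal: 1.57 MPa

For a diatomic ideal gas γ = 7/5.
Isothermal: P₂ = P₁(V₁/V₂) = 0.257×6.09 = 1.565 MPa.
Adiabatic: P₂ = P₁(V₁/V₂)^γ = 0.257×6.09^(7/5) = 3.224 MPa.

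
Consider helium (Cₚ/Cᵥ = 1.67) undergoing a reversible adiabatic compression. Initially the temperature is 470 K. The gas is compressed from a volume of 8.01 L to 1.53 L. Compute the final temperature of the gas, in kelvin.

T₂ ≈ 1420 K

Adiabatic: T₁V₁^(γ−1) = T₂V₂^(γ−1) ⇒ T₂ = T₁ (V₁/V₂)^(γ−1).
T₂ = 470 × (8.01/1.53)^(0.67) = 1425 K.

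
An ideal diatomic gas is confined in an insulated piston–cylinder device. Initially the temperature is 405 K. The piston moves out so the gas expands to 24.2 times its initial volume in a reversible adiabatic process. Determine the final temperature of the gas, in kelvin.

T₂ ≈ 113 K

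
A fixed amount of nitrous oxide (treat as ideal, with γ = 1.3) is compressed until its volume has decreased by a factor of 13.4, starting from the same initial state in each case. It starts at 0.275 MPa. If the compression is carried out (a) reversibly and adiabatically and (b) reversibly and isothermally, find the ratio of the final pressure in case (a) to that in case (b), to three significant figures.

P_adiabatic / P_isothermal ≈ 2.18

Isothermal: P_b = P₁(V₁/V₂) = 0.275×13.4.
Adiabatic: P_a = P₁(V₁/V₂)^γ = 0.275×13.4^(1.3).
P_a/P_b = (V₁/V₂)^(γ−1) = 13.4^(0.3) = 2.178.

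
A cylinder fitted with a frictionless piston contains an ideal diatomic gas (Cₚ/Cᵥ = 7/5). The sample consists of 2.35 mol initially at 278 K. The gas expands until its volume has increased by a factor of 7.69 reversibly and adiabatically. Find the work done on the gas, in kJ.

W ≈ -7.57 kJ

For a reversible adiabat TV^(γ−1) is constant, so T₂ = T₁ (V₁/V₂)^(γ−1).
T₂ = 278 × (1/7.69)^(2/5) = 122.9 K.
Q = 0, so ΔU = W_on_gas = nCᵥΔT with Cᵥ = R/(γ−1) = 20.79 J/(mol·K).
ΔU = 2.35 × 20.79 × (122.9 − 278) = -7574 J.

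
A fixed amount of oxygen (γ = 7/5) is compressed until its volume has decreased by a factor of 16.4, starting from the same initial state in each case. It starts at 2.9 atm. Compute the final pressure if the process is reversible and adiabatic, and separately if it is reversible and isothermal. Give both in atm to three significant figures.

Isothermal: P₂ = P₁(V₁/V₂) = 2.9×16.4 = 47.56 atm.
Adiabatic: P₂ = P₁(V₁/V₂)^γ = 2.9×16.4^(7/5) = 145.6 atm.

adiabatic: 146 atm; isothermal: 47.6 atm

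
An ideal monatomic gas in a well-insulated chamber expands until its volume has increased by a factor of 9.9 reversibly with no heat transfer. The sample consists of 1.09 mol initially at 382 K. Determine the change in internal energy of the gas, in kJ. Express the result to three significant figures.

Adiabatic: T₁V₁^(γ−1) = T₂V₂^(γ−1) ⇒ T₂ = T₁ (V₁/V₂)^(γ−1).
γ = 5/3 for a monatomic ideal gas, so γ−1 = 2/3.
T₂ = 382 × (1/9.9)^(2/3) = 82.85 K.
Q = 0, so ΔU = W_on_gas = nCᵥΔT with Cᵥ = R/(γ−1) = 12.47 J/(mol·K).
ΔU = 1.09 × 12.47 × (82.85 − 382) = -4066 J.

ΔU ≈ -4.07 kJ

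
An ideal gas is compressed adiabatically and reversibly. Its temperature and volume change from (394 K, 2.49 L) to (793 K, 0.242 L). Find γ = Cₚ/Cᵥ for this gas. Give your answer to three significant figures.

γ ≈ 1.30

TV^(γ−1) = const ⇒ γ − 1 = ln(T₂/T₁) / ln(V₁/V₂).
γ = 1 + ln(793/394) / ln(2.49/0.242) = 1.3.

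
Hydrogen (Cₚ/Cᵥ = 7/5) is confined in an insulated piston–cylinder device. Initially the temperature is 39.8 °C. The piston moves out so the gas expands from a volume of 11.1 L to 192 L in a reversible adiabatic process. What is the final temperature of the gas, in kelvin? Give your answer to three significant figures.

T₂ ≈ 100 K

For a reversible adiabat TV^(γ−1) is constant, so T₂ = T₁ (V₁/V₂)^(γ−1).
T₁ = 39.8 °C = 312.9 K.
T₂ = 312.9 × (11.1/192)^(2/5) = 100.1 K.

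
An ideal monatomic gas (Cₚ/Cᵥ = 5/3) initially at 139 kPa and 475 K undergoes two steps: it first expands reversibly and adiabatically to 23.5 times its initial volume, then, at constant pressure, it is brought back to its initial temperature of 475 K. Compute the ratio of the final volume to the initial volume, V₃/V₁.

Adiabatic step: V₂/V₁ = 23.5; T₂ = T₁·(1/23.5)^(2/3) = 57.9 K.
Isobaric step: V₃/V₂ = T₃/T₂ = 475/57.9.
V₃/V₁ = (V₂/V₁)(V₃/V₂) = 23.5 × (475/57.9) = 192.8.

V₃/V₁ ≈ 193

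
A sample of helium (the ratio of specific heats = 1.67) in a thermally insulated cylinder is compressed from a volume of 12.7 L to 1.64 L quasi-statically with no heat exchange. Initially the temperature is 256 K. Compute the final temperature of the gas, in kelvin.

T₂ ≈ 1010 K

For a reversible adiabat TV^(γ−1) is constant, so T₂ = T₁ (V₁/V₂)^(γ−1).
T₂ = 256 × (12.7/1.64)^(0.67) = 1009 K.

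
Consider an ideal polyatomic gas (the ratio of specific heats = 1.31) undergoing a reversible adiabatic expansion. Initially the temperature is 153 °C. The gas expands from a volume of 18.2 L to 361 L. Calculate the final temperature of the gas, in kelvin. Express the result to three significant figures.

T₂ ≈ 169 K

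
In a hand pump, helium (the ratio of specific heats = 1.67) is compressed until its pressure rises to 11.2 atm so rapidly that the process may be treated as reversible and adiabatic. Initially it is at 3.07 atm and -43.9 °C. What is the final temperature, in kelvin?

Along an adiabat T P^((1−γ)/γ) is constant, so T₂ = T₁ (P₂/P₁)^((γ−1)/γ).
T₁ = -43.9 °C = 229.2 K.
T₂ = 229.2 × (11.2/3.07)^(0.401) = 385.3 K.

T₂ ≈ 385 K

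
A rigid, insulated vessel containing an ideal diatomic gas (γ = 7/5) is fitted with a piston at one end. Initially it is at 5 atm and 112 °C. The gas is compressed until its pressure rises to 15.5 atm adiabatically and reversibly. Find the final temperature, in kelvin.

Adiabatic: T₂/T₁ = (P₂/P₁)^((γ−1)/γ).
T₁ = 112 °C = 385.1 K.
T₂ = 385.1 × (15.5/5)^(2/7) = 532.1 K.

T₂ ≈ 532 K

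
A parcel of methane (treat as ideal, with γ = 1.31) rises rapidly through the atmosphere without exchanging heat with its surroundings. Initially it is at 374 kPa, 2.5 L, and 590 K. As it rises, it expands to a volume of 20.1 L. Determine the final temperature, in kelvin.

T₂ ≈ 309 K

For a reversible adiabat TV^(γ−1) is constant, so T₂ = T₁ (V₁/V₂)^(γ−1).
T₂ = 590 × (2.5/20.1)^(0.31) = 309.2 K.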